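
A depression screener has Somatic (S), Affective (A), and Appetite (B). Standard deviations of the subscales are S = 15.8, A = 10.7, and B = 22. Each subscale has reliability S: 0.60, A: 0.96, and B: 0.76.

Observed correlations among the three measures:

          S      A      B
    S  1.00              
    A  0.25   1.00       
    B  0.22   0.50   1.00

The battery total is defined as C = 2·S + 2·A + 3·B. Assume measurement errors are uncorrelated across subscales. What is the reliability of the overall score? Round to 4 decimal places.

Var(C) = 2²·15.8² + 2²·10.7² + 3²·22² + 2·[4·15.8·10.7·0.25 + 6·15.8·22·0.22 + 6·10.7·22·0.50] = 5812.52 + 2668.18 = 8480.7.
Because errors are independent across components, Cov(Tᵢ,Tⱼ) = Cov(Xᵢ,Xⱼ); the off-diagonal part of the true-score variance is the same as above.
True-score variance = [2²·15.8²·0.60 + 2²·10.7²·0.96 + 3²·22²·0.76] + 2668.18 = 4349.34 + 2668.18 = 7017.52.
Reliability = 7017.52 / 8480.7 = 0.8275.

0.8275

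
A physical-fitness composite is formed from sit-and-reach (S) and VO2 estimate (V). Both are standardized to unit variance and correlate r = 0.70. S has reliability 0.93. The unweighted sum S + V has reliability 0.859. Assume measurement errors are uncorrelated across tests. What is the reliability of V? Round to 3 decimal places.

0.591

Var(S+V) = 2 + 2·0.70 = 3.400.
True-score variance = ρ_S + ρ_V + 2·0.70, so 0.859 = (0.93 + ρ_V + 1.40) / 3.400.
ρ_V = 0.859·3.400 − 0.93 − 1.40 = 0.591.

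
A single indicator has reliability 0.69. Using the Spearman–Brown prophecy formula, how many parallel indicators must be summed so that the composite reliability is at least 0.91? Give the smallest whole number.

5

k ≥ ρ*(1−ρ₁)/(ρ₁(1−ρ*)) = 0.91·0.31 / (0.69·0.09) = 4.543.
Smallest integer k = 5.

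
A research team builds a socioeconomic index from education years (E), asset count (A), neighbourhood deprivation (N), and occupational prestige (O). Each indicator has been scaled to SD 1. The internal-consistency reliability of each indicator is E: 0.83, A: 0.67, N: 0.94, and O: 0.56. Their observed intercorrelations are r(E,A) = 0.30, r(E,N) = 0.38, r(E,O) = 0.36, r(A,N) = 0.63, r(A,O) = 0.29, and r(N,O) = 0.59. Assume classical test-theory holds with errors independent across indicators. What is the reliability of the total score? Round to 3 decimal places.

0.890

Var(E+A+N+O) = 4 + 2·[0.30 + 0.38 + 0.36 + 0.63 + 0.29 + 0.59] = 4 + 5.1 = 9.1.
With uncorrelated errors the cross-covariances are all true-score covariance, so they carry over unchanged; only the diagonal terms shrink to ρᵢσᵢ².
True-score variance = [0.83 + 0.67 + 0.94 + 0.56] + 5.1 = 3 + 5.1 = 8.1.
Reliability = 8.1 / 9.1 = 0.890.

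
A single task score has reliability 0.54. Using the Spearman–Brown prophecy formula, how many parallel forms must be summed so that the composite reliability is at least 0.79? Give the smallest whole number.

4

k ≥ ρ*(1−ρ₁)/(ρ₁(1−ρ*)) = 0.79·0.46 / (0.54·0.21) = 3.205.
Smallest integer k = 4.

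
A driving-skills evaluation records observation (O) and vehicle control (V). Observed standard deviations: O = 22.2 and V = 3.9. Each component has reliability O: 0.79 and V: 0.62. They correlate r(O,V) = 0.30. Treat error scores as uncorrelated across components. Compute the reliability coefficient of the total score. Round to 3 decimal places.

0.805

Var(O+V) = 22.2² + 3.9² + 2·[22.2·3.9·0.30] = 508.05 + 51.948 = 559.998.
Under uncorrelated errors the observed covariances equal the true-score covariances, so only the own-variance terms attenuate.
True-score variance = [22.2²·0.79 + 3.9²·0.62] + 51.948 = 398.774 + 51.948 = 450.722.
Reliability = 450.722 / 559.998 = 0.805.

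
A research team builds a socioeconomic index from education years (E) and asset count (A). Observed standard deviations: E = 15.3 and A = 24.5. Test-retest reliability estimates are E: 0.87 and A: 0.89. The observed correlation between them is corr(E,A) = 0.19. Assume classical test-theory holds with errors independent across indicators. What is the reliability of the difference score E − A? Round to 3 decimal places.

0.861

Var(E−A) = 15.3² + 24.5² − 2·15.3·24.5·0.19 = 834.34 − 142.443 = 691.897.
Because errors are independent across components, Cov(Tᵢ,Tⱼ) = Cov(Xᵢ,Xⱼ); the off-diagonal part of the true-score variance is the same as above.
True-score variance = [15.3²·0.87 + 24.5²·0.89] − 142.443 = 737.881 − 142.443 = 595.438.
Reliability = 595.438 / 691.897 = 0.861.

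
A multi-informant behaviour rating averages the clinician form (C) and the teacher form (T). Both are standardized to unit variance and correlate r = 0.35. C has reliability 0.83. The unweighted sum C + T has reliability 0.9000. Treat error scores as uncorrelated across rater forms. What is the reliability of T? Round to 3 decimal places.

0.900

Var(C+T) = 2 + 2·0.35 = 2.700.
True-score variance = ρ_C + ρ_T + 2·0.35, so 0.9000 = (0.83 + ρ_T + 0.70) / 2.700.
ρ_T = 0.9000·2.700 − 0.83 − 0.70 = 0.900.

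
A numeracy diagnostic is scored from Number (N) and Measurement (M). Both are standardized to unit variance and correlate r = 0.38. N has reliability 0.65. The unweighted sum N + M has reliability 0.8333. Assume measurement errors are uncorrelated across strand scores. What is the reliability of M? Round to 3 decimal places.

0.890

Var(N+M) = 2 + 2·0.38 = 2.760.
True-score variance = ρ_N + ρ_M + 2·0.38, so 0.8333 = (0.65 + ρ_M + 0.76) / 2.760.
ρ_M = 0.8333·2.760 − 0.65 − 0.76 = 0.890.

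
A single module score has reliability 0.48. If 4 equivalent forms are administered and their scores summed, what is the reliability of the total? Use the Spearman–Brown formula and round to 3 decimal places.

0.787

ρ_k = kρ / (1 + (k−1)ρ) = 4·0.48 / (1 + 3·0.48) = 1.920 / 2.440 = 0.787.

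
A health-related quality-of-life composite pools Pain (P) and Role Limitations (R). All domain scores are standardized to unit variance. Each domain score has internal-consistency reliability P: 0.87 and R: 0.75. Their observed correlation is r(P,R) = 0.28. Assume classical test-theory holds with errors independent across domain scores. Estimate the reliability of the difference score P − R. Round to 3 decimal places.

0.736

Var(P−R) = 1 + 1 − 2·0.28 = 2 − 0.56 = 1.44.
Under uncorrelated errors the observed covariances equal the true-score covariances, so only the own-variance terms attenuate.
True-score variance = [0.87 + 0.75] − 0.56 = 1.62 − 0.56 = 1.06.
Reliability = 1.06 / 1.44 = 0.736.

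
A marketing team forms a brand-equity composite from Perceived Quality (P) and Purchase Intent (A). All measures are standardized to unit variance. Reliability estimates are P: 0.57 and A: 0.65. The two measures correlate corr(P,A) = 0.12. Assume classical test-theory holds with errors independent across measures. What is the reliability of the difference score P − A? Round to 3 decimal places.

0.557

Var(P−A) = 1 + 1 − 2·0.12 = 2 − 0.24 = 1.76.
Under uncorrelated errors the observed covariances equal the true-score covariances, so only the own-variance terms attenuate.
True-score variance = [0.57 + 0.65] − 0.24 = 1.22 − 0.24 = 0.98.
Reliability = 0.98 / 1.76 = 0.557.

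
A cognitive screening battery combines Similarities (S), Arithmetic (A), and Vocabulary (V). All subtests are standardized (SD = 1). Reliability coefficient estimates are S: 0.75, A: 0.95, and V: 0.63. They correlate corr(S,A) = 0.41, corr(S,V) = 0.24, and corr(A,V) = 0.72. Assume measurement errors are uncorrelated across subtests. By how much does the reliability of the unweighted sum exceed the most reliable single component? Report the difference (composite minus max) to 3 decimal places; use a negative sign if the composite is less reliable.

-0.067

Var(sum) = 3 + 2.74 = 5.74; true-score variance = 2.33 + 2.74 = 5.07; composite reliability = 0.8833.
Max component reliability = 0.9500.
Difference = 0.8833 − 0.9500 = -0.067.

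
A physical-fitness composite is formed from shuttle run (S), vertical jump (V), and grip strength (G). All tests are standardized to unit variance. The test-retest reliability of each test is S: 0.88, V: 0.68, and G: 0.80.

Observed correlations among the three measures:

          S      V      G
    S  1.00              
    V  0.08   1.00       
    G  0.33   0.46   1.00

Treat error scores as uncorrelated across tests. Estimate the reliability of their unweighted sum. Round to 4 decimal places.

0.8650

Var(S+V+G) = 3 + 2·[0.08 + 0.33 + 0.46] = 3 + 1.74 = 4.74.
Under uncorrelated errors the observed covariances equal the true-score covariances, so only the own-variance terms attenuate.
True-score variance = [0.88 + 0.68 + 0.80] + 1.74 = 2.36 + 1.74 = 4.1.
Reliability = 4.1 / 4.74 = 0.8650.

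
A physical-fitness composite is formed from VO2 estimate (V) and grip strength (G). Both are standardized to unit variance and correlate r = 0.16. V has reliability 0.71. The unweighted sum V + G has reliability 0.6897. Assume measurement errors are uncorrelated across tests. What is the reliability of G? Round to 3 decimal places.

Var(V+G) = 2 + 2·0.16 = 2.320.
True-score variance = ρ_V + ρ_G + 2·0.16, so 0.6897 = (0.71 + ρ_G + 0.32) / 2.320.
ρ_G = 0.6897·2.320 − 0.71 − 0.32 = 0.570.

0.570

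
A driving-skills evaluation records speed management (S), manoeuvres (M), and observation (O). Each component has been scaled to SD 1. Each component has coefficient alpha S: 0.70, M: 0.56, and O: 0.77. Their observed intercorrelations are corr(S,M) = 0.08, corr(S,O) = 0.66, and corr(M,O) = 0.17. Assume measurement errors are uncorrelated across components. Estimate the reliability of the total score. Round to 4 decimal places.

0.7988

Var(S+M+O) = 3 + 2·[0.08 + 0.66 + 0.17] = 3 + 1.82 = 4.82.
Because errors are independent across components, Cov(Tᵢ,Tⱼ) = Cov(Xᵢ,Xⱼ); the off-diagonal part of the true-score variance is the same as above.
True-score variance = [0.70 + 0.56 + 0.77] + 1.82 = 2.03 + 1.82 = 3.85.
Reliability = 3.85 / 4.82 = 0.7988.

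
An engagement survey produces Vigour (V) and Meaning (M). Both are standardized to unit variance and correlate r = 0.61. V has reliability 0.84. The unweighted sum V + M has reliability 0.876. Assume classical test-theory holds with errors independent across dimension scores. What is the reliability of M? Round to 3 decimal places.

0.761

Var(V+M) = 2 + 2·0.61 = 3.220.
True-score variance = ρ_V + ρ_M + 2·0.61, so 0.876 = (0.84 + ρ_M + 1.22) / 3.220.
ρ_M = 0.876·3.220 − 0.84 − 1.22 = 0.761.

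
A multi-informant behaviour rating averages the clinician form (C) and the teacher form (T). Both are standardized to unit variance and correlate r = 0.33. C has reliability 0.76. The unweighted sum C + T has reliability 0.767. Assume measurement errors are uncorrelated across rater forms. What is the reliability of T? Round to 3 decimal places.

Var(C+T) = 2 + 2·0.33 = 2.660.
True-score variance = ρ_C + ρ_T + 2·0.33, so 0.767 = (0.76 + ρ_T + 0.66) / 2.660.
ρ_T = 0.767·2.660 − 0.76 − 0.66 = 0.620.

0.620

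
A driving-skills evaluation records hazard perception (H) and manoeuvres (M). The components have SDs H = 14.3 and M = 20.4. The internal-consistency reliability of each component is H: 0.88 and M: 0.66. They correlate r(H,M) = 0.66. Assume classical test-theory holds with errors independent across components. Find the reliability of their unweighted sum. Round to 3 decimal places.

0.835

Var(H+M) = 14.3² + 20.4² + 2·[14.3·20.4·0.66] = 620.65 + 385.07 = 1005.72.
Under uncorrelated errors the observed covariances equal the true-score covariances, so only the own-variance terms attenuate.
True-score variance = [14.3²·0.88 + 20.4²·0.66] + 385.07 = 454.617 + 385.07 = 839.687.
Reliability = 839.687 / 1005.72 = 0.835.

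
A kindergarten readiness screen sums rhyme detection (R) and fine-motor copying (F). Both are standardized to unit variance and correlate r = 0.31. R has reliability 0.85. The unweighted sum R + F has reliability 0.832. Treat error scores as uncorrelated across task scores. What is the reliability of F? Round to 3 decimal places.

0.710

Var(R+F) = 2 + 2·0.31 = 2.620.
True-score variance = ρ_R + ρ_F + 2·0.31, so 0.832 = (0.85 + ρ_F + 0.62) / 2.620.
ρ_F = 0.832·2.620 − 0.85 − 0.62 = 0.710.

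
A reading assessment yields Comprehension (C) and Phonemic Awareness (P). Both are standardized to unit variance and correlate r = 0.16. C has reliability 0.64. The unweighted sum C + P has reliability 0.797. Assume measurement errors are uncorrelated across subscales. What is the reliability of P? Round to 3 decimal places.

Var(C+P) = 2 + 2·0.16 = 2.320.
True-score variance = ρ_C + ρ_P + 2·0.16, so 0.797 = (0.64 + ρ_P + 0.32) / 2.320.
ρ_P = 0.797·2.320 − 0.64 − 0.32 = 0.889.

0.889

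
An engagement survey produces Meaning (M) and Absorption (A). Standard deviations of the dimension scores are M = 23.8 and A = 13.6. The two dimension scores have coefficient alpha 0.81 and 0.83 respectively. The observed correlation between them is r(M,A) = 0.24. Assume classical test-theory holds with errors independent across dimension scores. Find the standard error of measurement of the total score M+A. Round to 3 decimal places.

11.793

Var(total) = 751.4 + 155.366 = 906.766.
True-score variance = 612.333 + 155.366 = 767.7, so reliability = 0.8466.
Error variance = 906.766 − 767.7 = 139.067; SEM = √139.067 = 11.793.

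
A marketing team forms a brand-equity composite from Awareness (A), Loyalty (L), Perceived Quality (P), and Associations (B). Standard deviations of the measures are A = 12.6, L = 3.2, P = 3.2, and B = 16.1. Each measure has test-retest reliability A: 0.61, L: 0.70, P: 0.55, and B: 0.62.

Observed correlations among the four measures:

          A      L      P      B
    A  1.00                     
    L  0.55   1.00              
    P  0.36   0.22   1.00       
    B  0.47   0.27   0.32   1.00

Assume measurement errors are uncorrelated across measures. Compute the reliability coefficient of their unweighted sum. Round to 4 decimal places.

0.7811

Var(A+L+P+B) = 12.6² + 3.2² + 3.2² + 16.1² + 2·[12.6·3.2·0.55 + 12.6·3.2·0.36 + 12.6·16.1·0.47 + 3.2·3.2·0.22 + 3.2·16.1·0.27 + 3.2·16.1·0.32] = 438.45 + 329.37 = 767.82.
Under uncorrelated errors the observed covariances equal the true-score covariances, so only the own-variance terms attenuate.
True-score variance = [12.6²·0.61 + 3.2²·0.70 + 3.2²·0.55 + 16.1²·0.62] + 329.37 = 270.354 + 329.37 = 599.724.
Reliability = 599.724 / 767.82 = 0.7811.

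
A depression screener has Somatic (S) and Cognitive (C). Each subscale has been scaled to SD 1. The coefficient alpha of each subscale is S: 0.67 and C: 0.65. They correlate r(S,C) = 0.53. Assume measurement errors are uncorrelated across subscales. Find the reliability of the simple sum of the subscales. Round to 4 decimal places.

Var(S+C) = 2 + 2·[0.53] = 2 + 1.06 = 3.06.
With uncorrelated errors the cross-covariances are all true-score covariance, so they carry over unchanged; only the diagonal terms shrink to ρᵢσᵢ².
True-score variance = [0.67 + 0.65] + 1.06 = 1.32 + 1.06 = 2.38.
Reliability = 2.38 / 3.06 = 0.7778.

0.7778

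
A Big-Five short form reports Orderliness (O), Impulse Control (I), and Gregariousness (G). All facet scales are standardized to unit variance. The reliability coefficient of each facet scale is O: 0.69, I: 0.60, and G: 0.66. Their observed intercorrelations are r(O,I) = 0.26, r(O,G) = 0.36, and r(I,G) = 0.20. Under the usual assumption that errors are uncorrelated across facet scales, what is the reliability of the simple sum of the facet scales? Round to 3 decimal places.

Var(O+I+G) = 3 + 2·[0.26 + 0.36 + 0.20] = 3 + 1.64 = 4.64.
Under uncorrelated errors the observed covariances equal the true-score covariances, so only the own-variance terms attenuate.
True-score variance = [0.69 + 0.60 + 0.66] + 1.64 = 1.95 + 1.64 = 3.59.
Reliability = 3.59 / 4.64 = 0.774.

0.774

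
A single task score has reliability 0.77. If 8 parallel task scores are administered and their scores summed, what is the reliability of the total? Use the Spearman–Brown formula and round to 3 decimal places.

0.964

ρ_k = kρ / (1 + (k−1)ρ) = 8·0.77 / (1 + 7·0.77) = 6.160 / 6.390 = 0.964.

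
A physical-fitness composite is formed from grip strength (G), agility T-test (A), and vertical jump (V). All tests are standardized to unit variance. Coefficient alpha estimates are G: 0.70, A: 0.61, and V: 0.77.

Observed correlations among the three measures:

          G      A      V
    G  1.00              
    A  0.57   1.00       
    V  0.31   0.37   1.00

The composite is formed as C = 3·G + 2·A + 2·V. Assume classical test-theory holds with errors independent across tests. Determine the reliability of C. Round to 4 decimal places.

Var(C) = 3² + 2² + 2² + 2·[6·0.57 + 6·0.31 + 4·0.37] = 17 + 13.52 = 30.52.
Because errors are independent across components, Cov(Tᵢ,Tⱼ) = Cov(Xᵢ,Xⱼ); the off-diagonal part of the true-score variance is the same as above.
True-score variance = [3²·0.70 + 2²·0.61 + 2²·0.77] + 13.52 = 11.82 + 13.52 = 25.34.
Reliability = 25.34 / 30.52 = 0.8303.

0.8303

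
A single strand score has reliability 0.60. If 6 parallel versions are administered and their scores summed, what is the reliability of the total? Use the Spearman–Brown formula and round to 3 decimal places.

ρ_k = kρ / (1 + (k−1)ρ) = 6·0.60 / (1 + 5·0.60) = 3.600 / 4.000 = 0.900.

0.900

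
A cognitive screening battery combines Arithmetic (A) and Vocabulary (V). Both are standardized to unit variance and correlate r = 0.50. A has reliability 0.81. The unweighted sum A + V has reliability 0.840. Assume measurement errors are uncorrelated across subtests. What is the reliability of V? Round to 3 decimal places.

0.710

Var(A+V) = 2 + 2·0.50 = 3.000.
True-score variance = ρ_A + ρ_V + 2·0.50, so 0.840 = (0.81 + ρ_V + 1.00) / 3.000.
ρ_V = 0.840·3.000 − 0.81 − 1.00 = 0.710.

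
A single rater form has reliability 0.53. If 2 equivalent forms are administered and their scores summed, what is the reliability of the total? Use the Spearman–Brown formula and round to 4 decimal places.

ρ_k = kρ / (1 + (k−1)ρ) = 2·0.53 / (1 + 1·0.53) = 1.060 / 1.530 = 0.6928.

0.6928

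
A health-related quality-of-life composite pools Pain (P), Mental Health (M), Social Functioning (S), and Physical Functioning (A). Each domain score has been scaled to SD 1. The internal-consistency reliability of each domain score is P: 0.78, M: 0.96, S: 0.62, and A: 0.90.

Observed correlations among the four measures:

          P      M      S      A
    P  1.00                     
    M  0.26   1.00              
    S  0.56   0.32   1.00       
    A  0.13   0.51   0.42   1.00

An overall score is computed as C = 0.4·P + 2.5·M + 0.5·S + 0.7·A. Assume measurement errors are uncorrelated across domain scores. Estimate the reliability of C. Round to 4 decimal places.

0.9604

Var(C) = 0.4² + 2.5² + 0.5² + 0.7² + 2·[0.26 + 0.2·0.56 + 0.28·0.13 + 1.25·0.32 + 1.75·0.51 + 0.35·0.42] = 7.15 + 3.6958 = 10.8458.
Under uncorrelated errors the observed covariances equal the true-score covariances, so only the own-variance terms attenuate.
True-score variance = [0.4²·0.78 + 2.5²·0.96 + 0.5²·0.62 + 0.7²·0.90] + 3.6958 = 6.7208 + 3.6958 = 10.4166.
Reliability = 10.4166 / 10.8458 = 0.9604.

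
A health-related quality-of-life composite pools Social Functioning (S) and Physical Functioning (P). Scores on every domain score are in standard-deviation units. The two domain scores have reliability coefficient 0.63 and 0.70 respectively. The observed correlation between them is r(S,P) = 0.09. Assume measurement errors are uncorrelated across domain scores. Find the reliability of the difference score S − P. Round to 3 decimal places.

0.632

Var(S−P) = 1 + 1 − 2·0.09 = 2 − 0.18 = 1.82.
With uncorrelated errors the cross-covariances are all true-score covariance, so they carry over unchanged; only the diagonal terms shrink to ρᵢσᵢ².
True-score variance = [0.63 + 0.70] − 0.18 = 1.33 − 0.18 = 1.15.
Reliability = 1.15 / 1.82 = 0.632.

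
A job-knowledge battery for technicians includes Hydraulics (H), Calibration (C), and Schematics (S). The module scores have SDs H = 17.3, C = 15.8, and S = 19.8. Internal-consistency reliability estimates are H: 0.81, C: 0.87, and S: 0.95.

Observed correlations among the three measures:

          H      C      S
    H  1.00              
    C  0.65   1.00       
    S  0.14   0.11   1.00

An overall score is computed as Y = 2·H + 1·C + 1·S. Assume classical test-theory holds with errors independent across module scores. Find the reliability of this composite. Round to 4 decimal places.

0.9005

Var(Y) = 2²·17.3² + 15.8² + 19.8² + 2·[2·17.3·15.8·0.65 + 2·17.3·19.8·0.14 + 15.8·19.8·0.11] = 1838.84 + 971.331 = 2810.17.
With uncorrelated errors the cross-covariances are all true-score covariance, so they carry over unchanged; only the diagonal terms shrink to ρᵢσᵢ².
True-score variance = [2²·17.3²·0.81 + 15.8²·0.87 + 19.8²·0.95] + 971.331 = 1559.32 + 971.331 = 2530.66.
Reliability = 2530.66 / 2810.17 = 0.9005.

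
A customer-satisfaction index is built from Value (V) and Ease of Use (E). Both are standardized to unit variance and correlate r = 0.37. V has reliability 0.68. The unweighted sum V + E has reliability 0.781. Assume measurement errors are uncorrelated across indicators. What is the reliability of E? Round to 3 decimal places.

0.720

Var(V+E) = 2 + 2·0.37 = 2.740.
True-score variance = ρ_V + ρ_E + 2·0.37, so 0.781 = (0.68 + ρ_E + 0.74) / 2.740.
ρ_E = 0.781·2.740 − 0.68 − 0.74 = 0.720.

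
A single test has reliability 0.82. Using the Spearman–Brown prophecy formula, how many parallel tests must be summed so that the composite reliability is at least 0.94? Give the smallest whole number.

4

k ≥ ρ*(1−ρ₁)/(ρ₁(1−ρ*)) = 0.94·0.18 / (0.82·0.06) = 3.439.
Smallest integer k = 4.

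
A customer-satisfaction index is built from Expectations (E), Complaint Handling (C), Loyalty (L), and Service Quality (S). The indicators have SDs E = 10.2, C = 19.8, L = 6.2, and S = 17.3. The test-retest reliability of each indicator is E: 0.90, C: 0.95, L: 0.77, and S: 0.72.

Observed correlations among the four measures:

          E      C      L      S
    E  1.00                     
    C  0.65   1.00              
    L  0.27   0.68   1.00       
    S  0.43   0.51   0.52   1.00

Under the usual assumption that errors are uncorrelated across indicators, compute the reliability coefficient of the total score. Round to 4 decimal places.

0.9358

Var(E+C+L+S) = 10.2² + 19.8² + 6.2² + 17.3² + 2·[10.2·19.8·0.65 + 10.2·6.2·0.27 + 10.2·17.3·0.43 + 19.8·6.2·0.68 + 19.8·17.3·0.51 + 6.2·17.3·0.52] = 833.81 + 1076.35 = 1910.16.
Because errors are independent across components, Cov(Tᵢ,Tⱼ) = Cov(Xᵢ,Xⱼ); the off-diagonal part of the true-score variance is the same as above.
True-score variance = [10.2²·0.90 + 19.8²·0.95 + 6.2²·0.77 + 17.3²·0.72] + 1076.35 = 711.162 + 1076.35 = 1787.51.
Reliability = 1787.51 / 1910.16 = 0.9358.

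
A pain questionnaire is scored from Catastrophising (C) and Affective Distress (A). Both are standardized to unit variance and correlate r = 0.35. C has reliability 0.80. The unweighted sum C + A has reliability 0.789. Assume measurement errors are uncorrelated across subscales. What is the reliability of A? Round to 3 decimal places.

Var(C+A) = 2 + 2·0.35 = 2.700.
True-score variance = ρ_C + ρ_A + 2·0.35, so 0.789 = (0.80 + ρ_A + 0.70) / 2.700.
ρ_A = 0.789·2.700 − 0.80 − 0.70 = 0.630.

0.630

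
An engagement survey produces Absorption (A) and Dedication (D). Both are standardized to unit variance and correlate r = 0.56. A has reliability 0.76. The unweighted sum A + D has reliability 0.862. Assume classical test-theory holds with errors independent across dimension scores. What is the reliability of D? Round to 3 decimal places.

0.809

Var(A+D) = 2 + 2·0.56 = 3.120.
True-score variance = ρ_A + ρ_D + 2·0.56, so 0.862 = (0.76 + ρ_D + 1.12) / 3.120.
ρ_D = 0.862·3.120 − 0.76 − 1.12 = 0.809.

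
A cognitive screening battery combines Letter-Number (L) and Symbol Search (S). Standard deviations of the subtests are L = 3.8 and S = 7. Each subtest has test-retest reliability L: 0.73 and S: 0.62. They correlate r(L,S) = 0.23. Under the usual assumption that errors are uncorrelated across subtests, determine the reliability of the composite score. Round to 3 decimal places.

Var(L+S) = 3.8² + 7² + 2·[3.8·7·0.23] = 63.44 + 12.236 = 75.676.
Because errors are independent across components, Cov(Tᵢ,Tⱼ) = Cov(Xᵢ,Xⱼ); the off-diagonal part of the true-score variance is the same as above.
True-score variance = [3.8²·0.73 + 7²·0.62] + 12.236 = 40.9212 + 12.236 = 53.1572.
Reliability = 53.1572 / 75.676 = 0.702.

0.702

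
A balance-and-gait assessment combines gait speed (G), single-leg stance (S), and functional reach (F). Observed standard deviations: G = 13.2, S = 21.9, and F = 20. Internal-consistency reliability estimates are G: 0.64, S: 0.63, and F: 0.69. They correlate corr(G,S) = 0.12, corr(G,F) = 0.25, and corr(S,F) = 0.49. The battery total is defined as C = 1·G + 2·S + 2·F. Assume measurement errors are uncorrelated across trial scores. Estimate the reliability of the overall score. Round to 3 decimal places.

Var(C) = 13.2² + 2²·21.9² + 2²·20² + 2·[2·13.2·21.9·0.12 + 2·13.2·20·0.25 + 4·21.9·20·0.49] = 3692.68 + 2119.72 = 5812.4.
Under uncorrelated errors the observed covariances equal the true-score covariances, so only the own-variance terms attenuate.
True-score variance = [13.2²·0.64 + 2²·21.9²·0.63 + 2²·20²·0.69] + 2119.72 = 2424.13 + 2119.72 = 4543.85.
Reliability = 4543.85 / 5812.4 = 0.782.

0.782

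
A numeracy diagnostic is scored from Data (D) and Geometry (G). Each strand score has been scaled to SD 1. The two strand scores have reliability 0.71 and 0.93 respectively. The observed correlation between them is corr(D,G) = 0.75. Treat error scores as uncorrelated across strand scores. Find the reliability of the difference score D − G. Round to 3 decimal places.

0.280

Var(D−G) = 1 + 1 − 2·0.75 = 2 − 1.5 = 0.5.
With uncorrelated errors the cross-covariances are all true-score covariance, so they carry over unchanged; only the diagonal terms shrink to ρᵢσᵢ².
True-score variance = [0.71 + 0.93] − 1.5 = 1.64 − 1.5 = 0.14.
Reliability = 0.14 / 0.5 = 0.280.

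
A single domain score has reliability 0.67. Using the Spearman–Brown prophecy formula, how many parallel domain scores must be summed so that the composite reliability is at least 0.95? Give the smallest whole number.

10

k ≥ ρ*(1−ρ₁)/(ρ₁(1−ρ*)) = 0.95·0.33 / (0.67·0.05) = 9.358.
Smallest integer k = 10.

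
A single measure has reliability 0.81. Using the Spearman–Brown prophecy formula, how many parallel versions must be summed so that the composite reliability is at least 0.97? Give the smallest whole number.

k ≥ ρ*(1−ρ₁)/(ρ₁(1−ρ*)) = 0.97·0.19 / (0.81·0.03) = 7.584.
Smallest integer k = 8.

8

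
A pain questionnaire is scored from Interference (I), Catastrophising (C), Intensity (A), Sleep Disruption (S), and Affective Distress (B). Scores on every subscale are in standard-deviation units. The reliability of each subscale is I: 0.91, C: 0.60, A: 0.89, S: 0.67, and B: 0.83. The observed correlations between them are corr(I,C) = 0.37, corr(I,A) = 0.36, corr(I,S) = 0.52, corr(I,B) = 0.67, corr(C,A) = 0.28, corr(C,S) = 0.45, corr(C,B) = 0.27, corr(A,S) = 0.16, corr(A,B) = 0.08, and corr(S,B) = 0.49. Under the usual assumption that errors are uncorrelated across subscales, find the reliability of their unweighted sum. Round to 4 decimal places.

0.9106

Var(I+C+A+S+B) = 5 + 2·[0.37 + 0.36 + 0.52 + 0.67 + 0.28 + 0.45 + 0.27 + 0.16 + 0.08 + 0.49] = 5 + 7.3 = 12.3.
Because errors are independent across components, Cov(Tᵢ,Tⱼ) = Cov(Xᵢ,Xⱼ); the off-diagonal part of the true-score variance is the same as above.
True-score variance = [0.91 + 0.60 + 0.89 + 0.67 + 0.83] + 7.3 = 3.9 + 7.3 = 11.2.
Reliability = 11.2 / 12.3 = 0.9106.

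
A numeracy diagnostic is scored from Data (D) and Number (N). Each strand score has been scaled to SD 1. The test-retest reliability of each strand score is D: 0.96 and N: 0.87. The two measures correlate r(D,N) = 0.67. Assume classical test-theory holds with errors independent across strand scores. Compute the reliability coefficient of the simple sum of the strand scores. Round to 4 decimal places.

Var(D+N) = 2 + 2·[0.67] = 2 + 1.34 = 3.34.
Under uncorrelated errors the observed covariances equal the true-score covariances, so only the own-variance terms attenuate.
True-score variance = [0.96 + 0.87] + 1.34 = 1.83 + 1.34 = 3.17.
Reliability = 3.17 / 3.34 = 0.9491.

0.9491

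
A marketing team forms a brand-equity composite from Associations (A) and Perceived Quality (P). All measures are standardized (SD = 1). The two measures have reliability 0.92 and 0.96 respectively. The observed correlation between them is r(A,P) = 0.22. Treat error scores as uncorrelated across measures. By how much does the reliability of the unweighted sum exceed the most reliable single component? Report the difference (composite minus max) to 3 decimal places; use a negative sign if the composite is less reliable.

Var(sum) = 2 + 0.44 = 2.44; true-score variance = 1.88 + 0.44 = 2.32; composite reliability = 0.9508.
Max component reliability = 0.9600.
Difference = 0.9508 − 0.9600 = -0.009.

-0.009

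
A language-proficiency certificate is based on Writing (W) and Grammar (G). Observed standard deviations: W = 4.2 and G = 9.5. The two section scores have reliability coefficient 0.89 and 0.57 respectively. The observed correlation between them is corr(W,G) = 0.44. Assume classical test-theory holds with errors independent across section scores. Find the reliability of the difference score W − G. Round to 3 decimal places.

0.440

Var(W−G) = 4.2² + 9.5² − 2·4.2·9.5·0.44 = 107.89 − 35.112 = 72.778.
Because errors are independent across components, Cov(Tᵢ,Tⱼ) = Cov(Xᵢ,Xⱼ); the off-diagonal part of the true-score variance is the same as above.
True-score variance = [4.2²·0.89 + 9.5²·0.57] − 35.112 = 67.1421 − 35.112 = 32.0301.
Reliability = 32.0301 / 72.778 = 0.440.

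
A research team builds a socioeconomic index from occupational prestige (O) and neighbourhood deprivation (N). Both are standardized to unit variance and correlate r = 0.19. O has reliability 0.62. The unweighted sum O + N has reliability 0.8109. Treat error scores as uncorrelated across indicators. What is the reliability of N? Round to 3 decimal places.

0.930

Var(O+N) = 2 + 2·0.19 = 2.380.
True-score variance = ρ_O + ρ_N + 2·0.19, so 0.8109 = (0.62 + ρ_N + 0.38) / 2.380.
ρ_N = 0.8109·2.380 − 0.62 − 0.38 = 0.930.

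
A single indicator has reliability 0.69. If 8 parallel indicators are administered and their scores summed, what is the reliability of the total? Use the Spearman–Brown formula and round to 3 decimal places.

ρ_k = kρ / (1 + (k−1)ρ) = 8·0.69 / (1 + 7·0.69) = 5.520 / 5.830 = 0.947.

0.947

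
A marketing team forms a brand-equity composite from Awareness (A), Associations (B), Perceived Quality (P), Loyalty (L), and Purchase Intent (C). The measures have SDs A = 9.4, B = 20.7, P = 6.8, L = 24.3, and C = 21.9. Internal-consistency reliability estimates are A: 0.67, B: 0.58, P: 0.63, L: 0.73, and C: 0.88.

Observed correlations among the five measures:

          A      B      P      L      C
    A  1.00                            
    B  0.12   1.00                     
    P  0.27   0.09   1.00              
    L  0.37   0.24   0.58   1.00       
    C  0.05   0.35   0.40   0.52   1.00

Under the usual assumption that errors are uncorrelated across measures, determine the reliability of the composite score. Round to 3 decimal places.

Var(A+B+P+L+C) = 9.4² + 20.7² + 6.8² + 24.3² + 21.9² + 2·[9.4·20.7·0.12 + 9.4·6.8·0.27 + 9.4·24.3·0.37 + 9.4·21.9·0.05 + 20.7·6.8·0.09 + 20.7·24.3·0.24 + 20.7·21.9·0.35 + 6.8·24.3·0.58 + 6.8·21.9·0.40 + 24.3·21.9·0.52] = 1633.19 + 1719.22 = 3352.41.
With uncorrelated errors the cross-covariances are all true-score covariance, so they carry over unchanged; only the diagonal terms shrink to ρᵢσᵢ².
True-score variance = [9.4²·0.67 + 20.7²·0.58 + 6.8²·0.63 + 24.3²·0.73 + 21.9²·0.88] + 1719.22 = 1189.97 + 1719.22 = 2909.19.
Reliability = 2909.19 / 3352.41 = 0.868.

0.868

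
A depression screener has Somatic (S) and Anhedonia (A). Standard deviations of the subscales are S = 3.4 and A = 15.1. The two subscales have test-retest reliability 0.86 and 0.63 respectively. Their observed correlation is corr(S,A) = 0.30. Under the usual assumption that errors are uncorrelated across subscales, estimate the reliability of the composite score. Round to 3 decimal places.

0.682

Var(S+A) = 3.4² + 15.1² + 2·[3.4·15.1·0.30] = 239.57 + 30.804 = 270.374.
Because errors are independent across components, Cov(Tᵢ,Tⱼ) = Cov(Xᵢ,Xⱼ); the off-diagonal part of the true-score variance is the same as above.
True-score variance = [3.4²·0.86 + 15.1²·0.63] + 30.804 = 153.588 + 30.804 = 184.392.
Reliability = 184.392 / 270.374 = 0.682.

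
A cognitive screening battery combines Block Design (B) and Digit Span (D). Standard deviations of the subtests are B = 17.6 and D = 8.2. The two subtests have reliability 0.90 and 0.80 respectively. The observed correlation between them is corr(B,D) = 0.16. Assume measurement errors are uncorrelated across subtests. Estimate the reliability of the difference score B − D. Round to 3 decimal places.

0.866

Var(B−D) = 17.6² + 8.2² − 2·17.6·8.2·0.16 = 377 − 46.1824 = 330.818.
With uncorrelated errors the cross-covariances are all true-score covariance, so they carry over unchanged; only the diagonal terms shrink to ρᵢσᵢ².
True-score variance = [17.6²·0.90 + 8.2²·0.80] − 46.1824 = 332.576 − 46.1824 = 286.394.
Reliability = 286.394 / 330.818 = 0.866.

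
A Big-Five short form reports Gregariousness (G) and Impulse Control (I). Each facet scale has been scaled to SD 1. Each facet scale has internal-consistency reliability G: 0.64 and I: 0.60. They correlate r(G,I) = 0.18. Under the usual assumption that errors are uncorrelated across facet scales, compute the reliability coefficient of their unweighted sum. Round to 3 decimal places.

Var(G+I) = 2 + 2·[0.18] = 2 + 0.36 = 2.36.
Under uncorrelated errors the observed covariances equal the true-score covariances, so only the own-variance terms attenuate.
True-score variance = [0.64 + 0.60] + 0.36 = 1.24 + 0.36 = 1.6.
Reliability = 1.6 / 2.36 = 0.678.

0.678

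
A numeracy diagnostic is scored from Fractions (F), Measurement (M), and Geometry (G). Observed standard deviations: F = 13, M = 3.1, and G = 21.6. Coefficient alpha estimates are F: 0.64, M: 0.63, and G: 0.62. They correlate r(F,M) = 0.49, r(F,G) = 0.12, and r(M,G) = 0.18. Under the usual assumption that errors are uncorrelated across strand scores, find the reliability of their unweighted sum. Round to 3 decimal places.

Var(F+M+G) = 13² + 3.1² + 21.6² + 2·[13·3.1·0.49 + 13·21.6·0.12 + 3.1·21.6·0.18] = 645.17 + 130.992 = 776.162.
With uncorrelated errors the cross-covariances are all true-score covariance, so they carry over unchanged; only the diagonal terms shrink to ρᵢσᵢ².
True-score variance = [13²·0.64 + 3.1²·0.63 + 21.6²·0.62] + 130.992 = 403.482 + 130.992 = 534.473.
Reliability = 534.473 / 776.162 = 0.689.

0.689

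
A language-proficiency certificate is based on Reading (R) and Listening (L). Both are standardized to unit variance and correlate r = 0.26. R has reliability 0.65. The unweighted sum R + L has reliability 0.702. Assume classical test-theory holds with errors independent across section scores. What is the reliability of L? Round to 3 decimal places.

Var(R+L) = 2 + 2·0.26 = 2.520.
True-score variance = ρ_R + ρ_L + 2·0.26, so 0.702 = (0.65 + ρ_L + 0.52) / 2.520.
ρ_L = 0.702·2.520 − 0.65 − 0.52 = 0.599.

0.599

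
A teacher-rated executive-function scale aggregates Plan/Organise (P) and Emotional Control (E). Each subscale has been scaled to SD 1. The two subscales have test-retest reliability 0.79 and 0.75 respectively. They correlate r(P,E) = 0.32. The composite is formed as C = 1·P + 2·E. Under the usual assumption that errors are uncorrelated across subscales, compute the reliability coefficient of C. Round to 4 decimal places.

Var(C) = 1 + 2² + 2·[2·0.32] = 5 + 1.28 = 6.28.
With uncorrelated errors the cross-covariances are all true-score covariance, so they carry over unchanged; only the diagonal terms shrink to ρᵢσᵢ².
True-score variance = [0.79 + 2²·0.75] + 1.28 = 3.79 + 1.28 = 5.07.
Reliability = 5.07 / 6.28 = 0.8073.

0.8073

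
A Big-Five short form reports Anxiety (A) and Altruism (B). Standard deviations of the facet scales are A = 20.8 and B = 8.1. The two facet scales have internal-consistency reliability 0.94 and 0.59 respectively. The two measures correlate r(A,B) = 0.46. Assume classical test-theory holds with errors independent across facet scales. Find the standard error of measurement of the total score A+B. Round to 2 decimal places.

7.27

Var(total) = 498.25 + 155.002 = 653.252.
True-score variance = 445.392 + 155.002 = 600.393, so reliability = 0.9191.
Error variance = 653.252 − 600.393 = 52.8585; SEM = √52.8585 = 7.27.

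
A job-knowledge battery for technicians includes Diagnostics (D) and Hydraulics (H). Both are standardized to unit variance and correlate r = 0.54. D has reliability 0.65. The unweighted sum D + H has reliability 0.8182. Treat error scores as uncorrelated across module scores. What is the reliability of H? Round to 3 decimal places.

Var(D+H) = 2 + 2·0.54 = 3.080.
True-score variance = ρ_D + ρ_H + 2·0.54, so 0.8182 = (0.65 + ρ_H + 1.08) / 3.080.
ρ_H = 0.8182·3.080 − 0.65 − 1.08 = 0.790.

0.790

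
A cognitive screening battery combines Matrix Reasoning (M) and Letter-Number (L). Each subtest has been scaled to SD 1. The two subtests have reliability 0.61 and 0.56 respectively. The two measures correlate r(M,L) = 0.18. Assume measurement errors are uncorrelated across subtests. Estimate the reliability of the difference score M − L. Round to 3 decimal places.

Var(M−L) = 1 + 1 − 2·0.18 = 2 − 0.36 = 1.64.
With uncorrelated errors the cross-covariances are all true-score covariance, so they carry over unchanged; only the diagonal terms shrink to ρᵢσᵢ².
True-score variance = [0.61 + 0.56] − 0.36 = 1.17 − 0.36 = 0.81.
Reliability = 0.81 / 1.64 = 0.494.

0.494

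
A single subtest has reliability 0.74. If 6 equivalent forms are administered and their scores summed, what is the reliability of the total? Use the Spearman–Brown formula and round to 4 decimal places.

ρ_k = kρ / (1 + (k−1)ρ) = 6·0.74 / (1 + 5·0.74) = 4.440 / 4.700 = 0.9447.

0.9447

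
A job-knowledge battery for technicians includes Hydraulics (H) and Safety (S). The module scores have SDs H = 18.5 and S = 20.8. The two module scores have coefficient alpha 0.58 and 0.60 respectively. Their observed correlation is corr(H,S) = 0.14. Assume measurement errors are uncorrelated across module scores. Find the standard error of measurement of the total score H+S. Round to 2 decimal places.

17.80

Var(total) = 774.89 + 107.744 = 882.634.
True-score variance = 458.089 + 107.744 = 565.833, so reliability = 0.6411.
Error variance = 882.634 − 565.833 = 316.801; SEM = √316.801 = 17.80.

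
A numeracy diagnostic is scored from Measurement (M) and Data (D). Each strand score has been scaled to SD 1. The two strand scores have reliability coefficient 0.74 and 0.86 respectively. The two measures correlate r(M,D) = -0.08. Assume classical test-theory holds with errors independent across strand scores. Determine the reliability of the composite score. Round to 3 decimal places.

0.783

Var(M+D) = 2 + 2·[(-0.08)] = 2 − 0.16 = 1.84.
Because errors are independent across components, Cov(Tᵢ,Tⱼ) = Cov(Xᵢ,Xⱼ); the off-diagonal part of the true-score variance is the same as above.
True-score variance = [0.74 + 0.86] − 0.16 = 1.6 − 0.16 = 1.44.
Reliability = 1.44 / 1.84 = 0.783.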